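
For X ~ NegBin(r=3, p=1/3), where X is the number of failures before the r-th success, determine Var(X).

For X ~ NegBin(r=3, p=1/3), where X is the number of failures before the r-th success:
Var(X) = 18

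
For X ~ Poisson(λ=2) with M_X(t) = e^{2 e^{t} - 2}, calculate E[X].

To find E[X], compute M^(1)(0):
M^(1)(t) = 2 e^{t} e^{2 e^{t} - 2}
M^(1)(0) = 2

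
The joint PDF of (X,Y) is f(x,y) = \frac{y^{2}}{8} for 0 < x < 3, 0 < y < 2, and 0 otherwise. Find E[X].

f_X(x) = ∫_0^2 \frac{y^{2}}{8} dy = \frac{1}{3}
E[X] = ∫_0^3 x × (\frac{1}{3}) dx = \frac{3}{2}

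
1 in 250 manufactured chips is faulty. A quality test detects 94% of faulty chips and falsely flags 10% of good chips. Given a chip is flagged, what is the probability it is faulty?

Let D = the rare event, + = positive/flagged.
P(D) = 1/250
P(+|D) = 94/100 = 47/50
P(+|D') = 10/100 = 1/10
P(+) = P(+|D)P(D) + P(+|D')P(D')
     = \frac{47}{50} × \frac{1}{250} + \frac{1}{10} × \frac{249}{250}
     = \frac{323}{3125}
P(D|+) = P(+|D)P(D)/P(+) = \frac{47}{1292}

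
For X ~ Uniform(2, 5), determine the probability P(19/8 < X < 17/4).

P(19/8 < X < 17/4) = ∫_{19/8}^{17/4} f(x) dx
where f(x) = \frac{1}{3}
= \frac{5}{8}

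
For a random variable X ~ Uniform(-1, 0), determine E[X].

For X ~ Uniform(-1, 0), the expected value is:
E[X] = - \frac{1}{2}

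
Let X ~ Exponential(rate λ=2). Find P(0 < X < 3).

P(0 < X < 3) = ∫_{0}^{3} f(x) dx
where f(x) = 2 e^{- 2 x}
= 1 - e^{-6}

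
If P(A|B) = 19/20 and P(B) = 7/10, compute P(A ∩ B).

By definition, P(A|B) = P(A ∩ B) / P(B)
So P(A ∩ B) = P(A|B) × P(B)
= 19/20 × 7/10
= 133/200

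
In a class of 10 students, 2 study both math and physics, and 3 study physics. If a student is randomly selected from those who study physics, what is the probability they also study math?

P(A ∩ B) = 2/10 = 1/5
P(B) = 3/10
P(A|B) = P(A ∩ B) / P(B) = (1/5) / (3/10) = 2/3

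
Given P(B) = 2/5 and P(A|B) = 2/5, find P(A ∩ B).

By definition, P(A|B) = P(A ∩ B) / P(B)
So P(A ∩ B) = P(A|B) × P(B)
= 2/5 × 2/5
= 4/25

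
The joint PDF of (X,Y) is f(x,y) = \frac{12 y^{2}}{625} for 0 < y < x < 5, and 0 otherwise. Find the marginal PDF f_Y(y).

f_Y(y) = ∫_y^5 \frac{12 y^{2}}{625} dx = \frac{12 y^{2} \left(5 - y\right)}{625}
for 0 < y < 5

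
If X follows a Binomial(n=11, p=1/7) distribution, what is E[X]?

For X ~ Binomial(n=11, p=1/7), the expected value is:
E[X] = \frac{11}{7}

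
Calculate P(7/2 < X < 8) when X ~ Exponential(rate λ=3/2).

P(7/2 < X < 8) = ∫_{7/2}^{8} f(x) dx
where f(x) = \frac{3 e^{- \frac{3 x}{2}}}{2}
= - \frac{1}{e^{12}} + e^{- \frac{21}{4}}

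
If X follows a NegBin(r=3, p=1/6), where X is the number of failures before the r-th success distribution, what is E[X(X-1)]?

E[X(X-1)] = E[X² - X] = E[X²] - E[X]
E[X] = 15
E[X²] = Var(X) + (E[X])² = 90 + (15)² = 315
E[X(X-1)] = 315 - 15 = 300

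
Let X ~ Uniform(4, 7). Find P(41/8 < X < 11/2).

P(41/8 < X < 11/2) = ∫_{41/8}^{11/2} f(x) dx
where f(x) = \frac{1}{3}
= \frac{1}{8}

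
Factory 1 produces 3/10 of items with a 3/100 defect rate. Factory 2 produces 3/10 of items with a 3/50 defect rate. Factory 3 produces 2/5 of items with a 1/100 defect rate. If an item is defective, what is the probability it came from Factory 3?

Using Bayes' theorem:
P(F1) = 3/10, P(D|F1) = 3/100
P(F2) = 3/10, P(D|F2) = 3/50
P(F3) = 2/5, P(D|F3) = 1/100
P(D) = P(D|F1)P(F1) + P(D|F2)P(F2) + P(D|F3)P(F3)
     = \frac{31}{1000}
P(F3|D) = P(D|F3)P(F3) / P(D)
= \frac{4}{31}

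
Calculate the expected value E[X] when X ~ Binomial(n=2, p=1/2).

For X ~ Binomial(n=2, p=1/2), the expected value is:
E[X] = 1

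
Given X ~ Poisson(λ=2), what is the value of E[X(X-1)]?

E[X(X-1)] = E[X² - X] = E[X²] - E[X]
E[X] = 2
E[X²] = Var(X) + (E[X])² = 2 + (2)² = 6
E[X(X-1)] = 6 - 2 = 4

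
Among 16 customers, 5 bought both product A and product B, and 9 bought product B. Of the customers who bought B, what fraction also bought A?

P(A ∩ B) = 5/16
P(B) = 9/16
P(A|B) = P(A ∩ B) / P(B) = (5/16) / (9/16) = 5/9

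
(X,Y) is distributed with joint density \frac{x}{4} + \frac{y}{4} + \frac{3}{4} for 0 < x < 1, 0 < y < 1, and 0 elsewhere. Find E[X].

E[X] = ∫_0^1 ∫_0^1 x × f(x,y) dy dx
= ∫_0^1 ∫_0^1 x × (\frac{x}{4} + \frac{y}{4} + \frac{3}{4}) dy dx
= \frac{25}{48}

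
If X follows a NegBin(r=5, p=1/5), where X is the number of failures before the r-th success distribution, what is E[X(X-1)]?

E[X(X-1)] = E[X² - X] = E[X²] - E[X]
E[X] = 20
E[X²] = Var(X) + (E[X])² = 100 + (20)² = 500
E[X(X-1)] = 500 - 20 = 480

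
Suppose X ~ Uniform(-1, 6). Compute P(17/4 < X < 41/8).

P(17/4 < X < 41/8) = ∫_{17/4}^{41/8} f(x) dx
where f(x) = \frac{1}{7}
= \frac{1}{8}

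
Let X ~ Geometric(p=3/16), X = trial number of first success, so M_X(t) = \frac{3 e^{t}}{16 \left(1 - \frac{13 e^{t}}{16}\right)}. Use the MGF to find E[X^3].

To find E[X^3], compute M^(3)(0):
M^(1)(t) = \frac{3 e^{t}}{16 \left(1 - \frac{13 e^{t}}{16}\right)} + \frac{39 e^{2 t}}{256 \left(1 - \frac{13 e^{t}}{16}\right)^{2}}
M^(2)(t) = \frac{3 e^{t}}{16 \left(1 - \frac{13 e^{t}}{16}\right)} + \frac{117 e^{2 t}}{256 \left(1 - \frac{13 e^{t}}{16}\right)^{2}} + \frac{507 e^{3 t}}{2048 \left(1 - \frac{13 e^{t}}{16}\right)^{3}}
M^(3)(t) = \frac{3 e^{t}}{16 \left(1 - \frac{13 e^{t}}{16}\right)} + \frac{273 e^{2 t}}{256 \left(1 - \frac{13 e^{t}}{16}\right)^{2}} + \frac{1521 e^{3 t}}{1024 \left(1 - \frac{13 e^{t}}{16}\right)^{3}} + \frac{19773 e^{4 t}}{32768 \left(1 - \frac{13 e^{t}}{16}\right)^{4}}
M^(3)(0) = \frac{6704}{9}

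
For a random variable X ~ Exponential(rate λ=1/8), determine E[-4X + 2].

For X ~ Exponential(rate λ=1/8):
E[X] = 8
E[-4X + 2] = -4 × E[X] + 2 = -30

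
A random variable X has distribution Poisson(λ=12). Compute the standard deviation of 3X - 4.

For X ~ Poisson(λ=12):
Var(X) = 12
SD(X) = √(Var(X)) = √(12) = 2 \sqrt{3}
SD(3X - 4) = |3| × SD(X) = 3 × 2 \sqrt{3} = 6 \sqrt{3}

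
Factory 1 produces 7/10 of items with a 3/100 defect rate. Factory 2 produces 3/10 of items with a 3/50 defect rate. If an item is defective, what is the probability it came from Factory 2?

Using Bayes' theorem:
P(F1) = 7/10, P(D|F1) = 3/100
P(F2) = 3/10, P(D|F2) = 3/50
P(D) = P(D|F1)P(F1) + P(D|F2)P(F2)
     = \frac{39}{1000}
P(F2|D) = P(D|F2)P(F2) / P(D)
= \frac{6}{13}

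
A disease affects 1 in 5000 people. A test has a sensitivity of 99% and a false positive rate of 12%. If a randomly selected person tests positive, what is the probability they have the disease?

Let D = the rare event, + = positive/flagged.
P(D) = 1/5000
P(+|D) = 99/100
P(+|D') = 12/100 = 3/25
P(+) = P(+|D)P(D) + P(+|D')P(D')
     = \frac{99}{100} × \frac{1}{5000} + \frac{3}{25} × \frac{4999}{5000}
     = \frac{60087}{500000}
P(D|+) = P(+|D)P(D)/P(+) = \frac{33}{20029}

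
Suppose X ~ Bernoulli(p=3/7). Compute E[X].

For X ~ Bernoulli(p=3/7), the expected value is:
E[X] = \frac{3}{7}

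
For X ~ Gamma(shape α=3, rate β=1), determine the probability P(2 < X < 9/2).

P(2 < X < 9/2) = ∫_{2}^{9/2} f(x) dx
where f(x) = \frac{x^{2} e^{- x}}{2}
= - \frac{125}{8 e^{\frac{9}{2}}} + \frac{5}{e^{2}}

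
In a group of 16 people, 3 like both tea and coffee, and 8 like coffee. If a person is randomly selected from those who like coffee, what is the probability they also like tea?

P(A ∩ B) = 3/16
P(B) = 8/16 = 1/2
P(A|B) = P(A ∩ B) / P(B) = (3/16) / (1/2) = 3/8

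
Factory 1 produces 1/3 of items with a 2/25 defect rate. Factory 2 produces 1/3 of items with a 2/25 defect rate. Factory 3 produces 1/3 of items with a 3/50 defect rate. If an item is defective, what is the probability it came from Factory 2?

Using Bayes' theorem:
P(F1) = 1/3, P(D|F1) = 2/25
P(F2) = 1/3, P(D|F2) = 2/25
P(F3) = 1/3, P(D|F3) = 3/50
P(D) = P(D|F1)P(F1) + P(D|F2)P(F2) + P(D|F3)P(F3)
     = \frac{11}{150}
P(F2|D) = P(D|F2)P(F2) / P(D)
= \frac{4}{11}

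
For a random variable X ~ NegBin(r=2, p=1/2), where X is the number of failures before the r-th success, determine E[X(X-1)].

E[X(X-1)] = E[X² - X] = E[X²] - E[X]
E[X] = 2
E[X²] = Var(X) + (E[X])² = 4 + (2)² = 8
E[X(X-1)] = 8 - 2 = 6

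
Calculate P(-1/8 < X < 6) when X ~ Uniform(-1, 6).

P(-1/8 < X < 6) = ∫_{-1/8}^{6} f(x) dx
where f(x) = \frac{1}{7}
= \frac{7}{8}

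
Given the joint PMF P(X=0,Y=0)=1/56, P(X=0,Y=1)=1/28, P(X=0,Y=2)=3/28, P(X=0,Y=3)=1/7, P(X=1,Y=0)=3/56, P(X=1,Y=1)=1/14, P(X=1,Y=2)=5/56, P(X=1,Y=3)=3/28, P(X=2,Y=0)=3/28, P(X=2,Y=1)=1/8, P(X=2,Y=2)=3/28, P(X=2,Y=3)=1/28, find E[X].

First find marginal of X:
P(X=0) = 17/56
P(X=1) = 9/28
P(X=2) = 3/8
E[X] = 0 × 17/56 + 1 × 9/28 + 2 × 3/8 = 15/14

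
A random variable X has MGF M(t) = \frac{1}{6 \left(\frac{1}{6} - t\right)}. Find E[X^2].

To find E[X^2], compute M^(2)(0):
M^(1)(t) = \frac{1}{6 \left(\frac{1}{6} - t\right)^{2}}
M^(2)(t) = \frac{1}{3 \left(\frac{1}{6} - t\right)^{3}}
M^(2)(0) = 72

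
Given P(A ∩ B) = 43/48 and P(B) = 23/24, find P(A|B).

P(A|B) = P(A ∩ B) / P(B)
= (43/48) / (23/24)
= 43/46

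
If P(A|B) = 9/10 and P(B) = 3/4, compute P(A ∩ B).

By definition, P(A|B) = P(A ∩ B) / P(B)
So P(A ∩ B) = P(A|B) × P(B)
= 9/10 × 3/4
= 27/40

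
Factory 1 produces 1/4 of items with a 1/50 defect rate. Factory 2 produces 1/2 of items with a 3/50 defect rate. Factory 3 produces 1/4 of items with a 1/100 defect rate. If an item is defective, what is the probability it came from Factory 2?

Using Bayes' theorem:
P(F1) = 1/4, P(D|F1) = 1/50
P(F2) = 1/2, P(D|F2) = 3/50
P(F3) = 1/4, P(D|F3) = 1/100
P(D) = P(D|F1)P(F1) + P(D|F2)P(F2) + P(D|F3)P(F3)
     = \frac{3}{80}
P(F2|D) = P(D|F2)P(F2) / P(D)
= \frac{4}{5}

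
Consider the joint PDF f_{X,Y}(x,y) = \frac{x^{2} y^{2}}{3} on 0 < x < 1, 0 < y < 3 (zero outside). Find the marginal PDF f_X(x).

f_X(x) = ∫_0^3 f(x,y) dy
= ∫_0^3 \frac{x^{2} y^{2}}{3} dy
= 3 x^{2} for 0 < x < 1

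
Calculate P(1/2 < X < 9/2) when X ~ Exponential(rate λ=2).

P(1/2 < X < 9/2) = ∫_{1/2}^{9/2} f(x) dx
where f(x) = 2 e^{- 2 x}
= - \frac{1 - e^{8}}{e^{9}}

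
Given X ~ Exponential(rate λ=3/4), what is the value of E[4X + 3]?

For X ~ Exponential(rate λ=3/4):
E[X] = \frac{4}{3}
E[4X + 3] = 4 × E[X] + 3 = \frac{25}{3}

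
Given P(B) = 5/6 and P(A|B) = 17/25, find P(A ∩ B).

By definition, P(A|B) = P(A ∩ B) / P(B)
So P(A ∩ B) = P(A|B) × P(B)
= 17/25 × 5/6
= 17/30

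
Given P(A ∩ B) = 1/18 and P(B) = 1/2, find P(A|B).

P(A|B) = P(A ∩ B) / P(B)
= (1/18) / (1/2)
= 1/9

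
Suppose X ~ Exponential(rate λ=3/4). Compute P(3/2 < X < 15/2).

P(3/2 < X < 15/2) = ∫_{3/2}^{15/2} f(x) dx
where f(x) = \frac{3 e^{- \frac{3 x}{4}}}{4}
= - \frac{1 - e^{\frac{9}{2}}}{e^{\frac{45}{8}}}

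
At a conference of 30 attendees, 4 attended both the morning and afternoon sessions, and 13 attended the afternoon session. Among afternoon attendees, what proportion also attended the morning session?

P(A ∩ B) = 4/30 = 2/15
P(B) = 13/30
P(A|B) = P(A ∩ B) / P(B) = (2/15) / (13/30) = 4/13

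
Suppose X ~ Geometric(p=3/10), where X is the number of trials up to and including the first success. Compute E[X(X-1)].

E[X(X-1)] = E[X² - X] = E[X²] - E[X]
E[X] = \frac{10}{3}
E[X²] = Var(X) + (E[X])² = \frac{70}{9} + (\frac{10}{3})² = \frac{170}{9}
E[X(X-1)] = \frac{170}{9} - \frac{10}{3} = \frac{140}{9}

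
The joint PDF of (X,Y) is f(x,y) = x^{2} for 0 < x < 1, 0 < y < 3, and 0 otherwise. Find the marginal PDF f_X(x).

f_X(x) = ∫_0^3 f(x,y) dy
= ∫_0^3 x^{2} dy
= 3 x^{2} for 0 < x < 1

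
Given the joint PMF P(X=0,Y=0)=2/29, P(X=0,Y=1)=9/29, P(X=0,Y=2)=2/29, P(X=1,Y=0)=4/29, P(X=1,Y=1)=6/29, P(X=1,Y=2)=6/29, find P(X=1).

P(X=1) = P(X=1,Y=0) + P(X=1,Y=1) + P(X=1,Y=2)
= 4/29 + 6/29 + 6/29
= 16/29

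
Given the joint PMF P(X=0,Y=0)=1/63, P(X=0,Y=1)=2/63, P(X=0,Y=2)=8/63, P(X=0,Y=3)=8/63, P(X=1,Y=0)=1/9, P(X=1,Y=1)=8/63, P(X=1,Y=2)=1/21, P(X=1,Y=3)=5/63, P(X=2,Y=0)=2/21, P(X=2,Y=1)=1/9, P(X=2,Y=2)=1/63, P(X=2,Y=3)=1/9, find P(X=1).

P(X=1) = P(X=1,Y=0) + P(X=1,Y=1) + P(X=1,Y=2) + P(X=1,Y=3)
= 1/9 + 8/63 + 1/21 + 5/63
= 23/63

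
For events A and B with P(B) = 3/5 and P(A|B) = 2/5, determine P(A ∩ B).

By definition, P(A|B) = P(A ∩ B) / P(B)
So P(A ∩ B) = P(A|B) × P(B)
= 2/5 × 3/5
= 6/25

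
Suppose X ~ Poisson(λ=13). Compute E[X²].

Using the identity E[X²] = Var(X) + (E[X])²:
E[X] = 13
Var(X) = 13
E[X²] = 13 + (13)²
= 182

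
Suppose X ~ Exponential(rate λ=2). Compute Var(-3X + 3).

For X ~ Exponential(rate λ=2):
Var(X) = \frac{1}{4}
Var(-3X + 3) = (-3)² × Var(X) = 9 × \frac{1}{4} = \frac{9}{4}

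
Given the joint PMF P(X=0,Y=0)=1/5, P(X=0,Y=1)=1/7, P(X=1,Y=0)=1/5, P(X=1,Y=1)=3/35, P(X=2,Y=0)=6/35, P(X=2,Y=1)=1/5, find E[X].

First find marginal of X:
P(X=0) = 12/35
P(X=1) = 2/7
P(X=2) = 13/35
E[X] = 0 × 12/35 + 1 × 2/7 + 2 × 13/35 = 36/35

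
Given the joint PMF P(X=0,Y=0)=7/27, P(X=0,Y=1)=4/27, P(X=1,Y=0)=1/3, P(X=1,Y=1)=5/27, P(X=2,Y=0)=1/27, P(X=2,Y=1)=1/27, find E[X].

First find marginal of X:
P(X=0) = 11/27
P(X=1) = 14/27
P(X=2) = 2/27
E[X] = 0 × 11/27 + 1 × 14/27 + 2 × 2/27 = 2/3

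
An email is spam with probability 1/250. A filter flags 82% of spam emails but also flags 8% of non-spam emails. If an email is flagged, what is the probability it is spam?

Let D = the rare event, + = positive/flagged.
P(D) = 1/250
P(+|D) = 82/100 = 41/50
P(+|D') = 8/100 = 2/25
P(+) = P(+|D)P(D) + P(+|D')P(D')
     = \frac{41}{50} × \frac{1}{250} + \frac{2}{25} × \frac{249}{250}
     = \frac{1037}{12500}
P(D|+) = P(+|D)P(D)/P(+) = \frac{41}{1037}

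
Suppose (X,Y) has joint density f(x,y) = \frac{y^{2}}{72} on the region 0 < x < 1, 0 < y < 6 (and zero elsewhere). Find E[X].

f_X(x) = ∫_0^6 \frac{y^{2}}{72} dy = 1
E[X] = ∫_0^1 x × (1) dx = \frac{1}{2}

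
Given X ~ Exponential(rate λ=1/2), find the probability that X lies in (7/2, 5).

P(7/2 < X < 5) = ∫_{7/2}^{5} f(x) dx
where f(x) = \frac{e^{- \frac{x}{2}}}{2}
= - \frac{1}{e^{\frac{5}{2}}} + e^{- \frac{7}{4}}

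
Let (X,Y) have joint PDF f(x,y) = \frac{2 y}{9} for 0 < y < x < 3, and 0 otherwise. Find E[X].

f_X(x) = ∫_0^x \frac{2 y}{9} dy = \frac{x^{2}}{9}
E[X] = ∫_0^3 x × (\frac{x^{2}}{9}) dx = \frac{9}{4}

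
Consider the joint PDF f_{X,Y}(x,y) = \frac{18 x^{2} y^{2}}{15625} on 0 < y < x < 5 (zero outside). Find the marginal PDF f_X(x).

f_X(x) = ∫_0^x \frac{18 x^{2} y^{2}}{15625} dy = \frac{6 x^{5}}{15625}
for 0 < x < 5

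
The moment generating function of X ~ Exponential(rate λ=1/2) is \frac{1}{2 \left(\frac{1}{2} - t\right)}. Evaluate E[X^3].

To find E[X^3], compute M^(3)(0):
M^(1)(t) = \frac{1}{2 \left(\frac{1}{2} - t\right)^{2}}
M^(2)(t) = \frac{1}{\left(\frac{1}{2} - t\right)^{3}}
M^(3)(t) = \frac{3}{\left(\frac{1}{2} - t\right)^{4}}
M^(3)(0) = 48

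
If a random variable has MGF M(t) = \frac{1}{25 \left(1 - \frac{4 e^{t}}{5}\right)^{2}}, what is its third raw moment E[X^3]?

To find E[X^3], compute M^(3)(0):
M^(1)(t) = \frac{8 e^{t}}{125 \left(1 - \frac{4 e^{t}}{5}\right)^{3}}
M^(2)(t) = \frac{8 e^{t}}{125 \left(1 - \frac{4 e^{t}}{5}\right)^{3}} + \frac{96 e^{2 t}}{625 \left(1 - \frac{4 e^{t}}{5}\right)^{4}}
M^(3)(t) = \frac{8 e^{t}}{125 \left(1 - \frac{4 e^{t}}{5}\right)^{3}} + \frac{288 e^{2 t}}{625 \left(1 - \frac{4 e^{t}}{5}\right)^{4}} + \frac{1536 e^{3 t}}{3125 \left(1 - \frac{4 e^{t}}{5}\right)^{5}}
M^(3)(0) = 1832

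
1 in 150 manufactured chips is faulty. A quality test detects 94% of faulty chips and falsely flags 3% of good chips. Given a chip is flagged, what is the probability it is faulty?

Let D = the rare event, + = positive/flagged.
P(D) = 1/150
P(+|D) = 94/100 = 47/50
P(+|D') = 3/100
P(+) = P(+|D)P(D) + P(+|D')P(D')
     = \frac{47}{50} × \frac{1}{150} + \frac{3}{100} × \frac{149}{150}
     = \frac{541}{15000}
P(D|+) = P(+|D)P(D)/P(+) = \frac{94}{541}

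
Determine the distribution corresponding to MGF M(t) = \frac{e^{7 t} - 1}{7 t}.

The MGF M(t) = \frac{e^{7 t} - 1}{7 t} is the standard form for the Uniform distribution.
Comparing with the known MGF formula identifies: Uniform(0, 7)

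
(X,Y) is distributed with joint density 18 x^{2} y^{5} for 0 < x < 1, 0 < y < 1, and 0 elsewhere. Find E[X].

E[X] = ∫_0^1 ∫_0^1 x × f(x,y) dy dx
= ∫_0^1 ∫_0^1 x × (18 x^{2} y^{5}) dy dx
= \frac{3}{4}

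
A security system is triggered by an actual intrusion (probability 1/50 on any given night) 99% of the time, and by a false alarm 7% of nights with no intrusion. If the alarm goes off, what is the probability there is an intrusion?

Let D = the rare event, + = positive/flagged.
P(D) = 1/50
P(+|D) = 99/100
P(+|D') = 7/100
P(+) = P(+|D)P(D) + P(+|D')P(D')
     = \frac{99}{100} × \frac{1}{50} + \frac{7}{100} × \frac{49}{50}
     = \frac{221}{2500}
P(D|+) = P(+|D)P(D)/P(+) = \frac{99}{442}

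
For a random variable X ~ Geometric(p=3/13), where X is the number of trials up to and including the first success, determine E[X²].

Using the identity E[X²] = Var(X) + (E[X])²:
E[X] = \frac{13}{3}
Var(X) = \frac{130}{9}
E[X²] = \frac{130}{9} + (\frac{13}{3})²
= \frac{299}{9}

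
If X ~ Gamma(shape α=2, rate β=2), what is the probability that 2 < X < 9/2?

P(2 < X < 9/2) = ∫_{2}^{9/2} f(x) dx
where f(x) = 4 x e^{- 2 x}
= \frac{5 \left(-2 + e^{5}\right)}{e^{9}}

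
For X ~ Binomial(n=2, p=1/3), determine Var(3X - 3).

For X ~ Binomial(n=2, p=1/3):
Var(X) = \frac{4}{9}
Var(3X - 3) = (3)² × Var(X) = 9 × \frac{4}{9} = 4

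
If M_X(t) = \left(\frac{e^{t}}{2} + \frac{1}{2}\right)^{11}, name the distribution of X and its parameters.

The MGF M(t) = \left(\frac{e^{t}}{2} + \frac{1}{2}\right)^{11} is the standard form for the Binomial distribution.
Comparing with the known MGF formula identifies: Binomial(n=11, p=1/2)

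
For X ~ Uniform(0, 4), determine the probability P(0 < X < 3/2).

P(0 < X < 3/2) = ∫_{0}^{3/2} f(x) dx
where f(x) = \frac{1}{4}
= \frac{3}{8}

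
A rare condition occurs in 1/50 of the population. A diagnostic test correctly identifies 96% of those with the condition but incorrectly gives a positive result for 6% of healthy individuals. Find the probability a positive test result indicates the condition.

Let D = the rare event, + = positive/flagged.
P(D) = 1/50
P(+|D) = 96/100 = 24/25
P(+|D') = 6/100 = 3/50
P(+) = P(+|D)P(D) + P(+|D')P(D')
     = \frac{24}{25} × \frac{1}{50} + \frac{3}{50} × \frac{49}{50}
     = \frac{39}{500}
P(D|+) = P(+|D)P(D)/P(+) = \frac{16}{65}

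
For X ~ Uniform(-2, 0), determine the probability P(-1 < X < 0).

P(-1 < X < 0) = ∫_{-1}^{0} f(x) dx
where f(x) = \frac{1}{2}
= \frac{1}{2}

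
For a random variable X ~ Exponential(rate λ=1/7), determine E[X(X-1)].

E[X(X-1)] = E[X² - X] = E[X²] - E[X]
E[X] = 7
E[X²] = Var(X) + (E[X])² = 49 + (7)² = 98
E[X(X-1)] = 98 - 7 = 91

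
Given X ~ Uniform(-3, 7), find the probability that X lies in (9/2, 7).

P(9/2 < X < 7) = ∫_{9/2}^{7} f(x) dx
where f(x) = \frac{1}{10}
= \frac{1}{4}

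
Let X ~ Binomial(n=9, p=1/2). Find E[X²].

Using the identity E[X²] = Var(X) + (E[X])²:
E[X] = \frac{9}{2}
Var(X) = \frac{9}{4}
E[X²] = \frac{9}{4} + (\frac{9}{2})²
= \frac{45}{2}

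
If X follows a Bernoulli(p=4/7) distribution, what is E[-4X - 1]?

For X ~ Bernoulli(p=4/7):
E[X] = \frac{4}{7}
E[-4X - 1] = -4 × E[X] - 1 = - \frac{23}{7}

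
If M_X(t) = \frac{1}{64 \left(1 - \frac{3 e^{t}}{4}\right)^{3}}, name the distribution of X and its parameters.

The MGF M(t) = \frac{1}{64 \left(1 - \frac{3 e^{t}}{4}\right)^{3}} is the standard form for the NegativeBinomial distribution.
Comparing with the known MGF formula identifies: NegBin(r=3, p=1/4), X = failures before r-th success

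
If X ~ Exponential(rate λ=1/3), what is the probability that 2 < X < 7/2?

P(2 < X < 7/2) = ∫_{2}^{7/2} f(x) dx
where f(x) = \frac{e^{- \frac{x}{3}}}{3}
= - \frac{1}{e^{\frac{7}{6}}} + e^{- \frac{2}{3}}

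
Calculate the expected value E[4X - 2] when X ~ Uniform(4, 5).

For X ~ Uniform(4, 5):
E[X] = \frac{9}{2}
E[4X - 2] = 4 × E[X] - 2 = 16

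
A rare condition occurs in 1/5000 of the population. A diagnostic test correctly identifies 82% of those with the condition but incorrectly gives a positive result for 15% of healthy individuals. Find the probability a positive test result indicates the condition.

Let D = the rare event, + = positive/flagged.
P(D) = 1/5000
P(+|D) = 82/100 = 41/50
P(+|D') = 15/100 = 3/20
P(+) = P(+|D)P(D) + P(+|D')P(D')
     = \frac{41}{50} × \frac{1}{5000} + \frac{3}{20} × \frac{4999}{5000}
     = \frac{75067}{500000}
P(D|+) = P(+|D)P(D)/P(+) = \frac{82}{75067}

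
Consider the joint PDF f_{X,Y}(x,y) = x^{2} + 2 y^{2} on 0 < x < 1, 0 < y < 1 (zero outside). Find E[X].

E[X] = ∫_0^1 ∫_0^1 x × f(x,y) dy dx
= ∫_0^1 ∫_0^1 x × (x^{2} + 2 y^{2}) dy dx
= \frac{7}{12}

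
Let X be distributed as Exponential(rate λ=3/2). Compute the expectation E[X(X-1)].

E[X(X-1)] = E[X² - X] = E[X²] - E[X]
E[X] = \frac{2}{3}
E[X²] = Var(X) + (E[X])² = \frac{4}{9} + (\frac{2}{3})² = \frac{8}{9}
E[X(X-1)] = \frac{8}{9} - \frac{2}{3} = \frac{2}{9}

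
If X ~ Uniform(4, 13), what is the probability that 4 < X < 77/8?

P(4 < X < 77/8) = ∫_{4}^{77/8} f(x) dx
where f(x) = \frac{1}{9}
= \frac{5}{8}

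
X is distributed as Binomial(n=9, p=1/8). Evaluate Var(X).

For X ~ Binomial(n=9, p=1/8):
Var(X) = \frac{63}{64}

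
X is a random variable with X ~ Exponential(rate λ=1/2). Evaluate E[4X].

For X ~ Exponential(rate λ=1/2):
E[X] = 2
E[4X] = 4 × E[X] + 0 = 8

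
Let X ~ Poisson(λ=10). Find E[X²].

Using the identity E[X²] = Var(X) + (E[X])²:
E[X] = 10
Var(X) = 10
E[X²] = 10 + (10)²
= 110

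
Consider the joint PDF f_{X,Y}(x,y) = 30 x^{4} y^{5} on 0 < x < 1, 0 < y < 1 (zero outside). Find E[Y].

E[Y] = ∫_0^1 ∫_0^1 y × f(x,y) dx dy
= \frac{6}{7}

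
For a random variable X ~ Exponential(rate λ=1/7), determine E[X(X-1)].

E[X(X-1)] = E[X² - X] = E[X²] - E[X]
E[X] = 7
E[X²] = Var(X) + (E[X])² = 49 + (7)² = 98
E[X(X-1)] = 98 - 7 = 91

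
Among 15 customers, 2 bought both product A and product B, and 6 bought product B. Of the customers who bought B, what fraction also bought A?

P(A ∩ B) = 2/15
P(B) = 6/15 = 2/5
P(A|B) = P(A ∩ B) / P(B) = (2/15) / (2/5) = 1/3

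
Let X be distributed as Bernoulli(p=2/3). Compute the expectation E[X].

For X ~ Bernoulli(p=2/3), the expected value is:
E[X] = \frac{2}{3}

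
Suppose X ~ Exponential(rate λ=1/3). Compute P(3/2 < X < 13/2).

P(3/2 < X < 13/2) = ∫_{3/2}^{13/2} f(x) dx
where f(x) = \frac{e^{- \frac{x}{3}}}{3}
= - \frac{1}{e^{\frac{13}{6}}} + e^{- \frac{1}{2}}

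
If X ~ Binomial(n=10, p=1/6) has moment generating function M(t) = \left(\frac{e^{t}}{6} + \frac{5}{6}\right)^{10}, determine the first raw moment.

To find E[X], compute M^(1)(0):
M^(1)(t) = \frac{5 \left(\frac{e^{t}}{6} + \frac{5}{6}\right)^{9} e^{t}}{3}
M^(1)(0) = \frac{5}{3}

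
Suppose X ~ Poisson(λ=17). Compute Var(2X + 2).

For X ~ Poisson(λ=17):
Var(X) = 17
Var(2X + 2) = (2)² × Var(X) = 4 × 17 = 68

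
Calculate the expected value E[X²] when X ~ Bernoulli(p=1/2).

Using the identity E[X²] = Var(X) + (E[X])²:
E[X] = \frac{1}{2}
Var(X) = \frac{1}{4}
E[X²] = \frac{1}{4} + (\frac{1}{2})²
= \frac{1}{2}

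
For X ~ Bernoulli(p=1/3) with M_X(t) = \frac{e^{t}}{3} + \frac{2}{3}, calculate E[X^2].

To find E[X^2], compute M^(2)(0):
M^(1)(t) = \frac{e^{t}}{3}
M^(2)(t) = \frac{e^{t}}{3}
M^(2)(0) = \frac{1}{3}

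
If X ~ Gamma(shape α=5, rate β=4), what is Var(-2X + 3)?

For X ~ Gamma(shape α=5, rate β=4):
Var(X) = \frac{5}{16}
Var(-2X + 3) = (-2)² × Var(X) = 4 × \frac{5}{16} = \frac{5}{4}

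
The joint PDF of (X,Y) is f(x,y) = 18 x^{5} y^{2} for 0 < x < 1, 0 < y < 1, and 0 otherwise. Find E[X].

E[X] = ∫_0^1 ∫_0^1 x × f(x,y) dy dx
= ∫_0^1 ∫_0^1 x × (18 x^{5} y^{2}) dy dx
= \frac{6}{7}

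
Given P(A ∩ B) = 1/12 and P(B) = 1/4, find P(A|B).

P(A|B) = P(A ∩ B) / P(B)
= (1/12) / (1/4)
= 1/3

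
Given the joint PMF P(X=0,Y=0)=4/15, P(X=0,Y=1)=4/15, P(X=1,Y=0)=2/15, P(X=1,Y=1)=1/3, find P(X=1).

P(X=1) = P(X=1,Y=0) + P(X=1,Y=1)
= 2/15 + 1/3
= 7/15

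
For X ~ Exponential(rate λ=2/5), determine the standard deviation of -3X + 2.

For X ~ Exponential(rate λ=2/5):
Var(X) = \frac{25}{4}
SD(X) = √(Var(X)) = √(\frac{25}{4}) = \frac{5}{2}
SD(-3X + 2) = |-3| × SD(X) = 3 × \frac{5}{2} = \frac{15}{2}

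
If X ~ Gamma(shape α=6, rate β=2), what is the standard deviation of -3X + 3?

For X ~ Gamma(shape α=6, rate β=2):
Var(X) = \frac{3}{2}
SD(X) = √(Var(X)) = √(\frac{3}{2}) = \frac{\sqrt{6}}{2}
SD(-3X + 3) = |-3| × SD(X) = 3 × \frac{\sqrt{6}}{2} = \frac{3 \sqrt{6}}{2}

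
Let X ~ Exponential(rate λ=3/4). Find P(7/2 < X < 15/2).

P(7/2 < X < 15/2) = ∫_{7/2}^{15/2} f(x) dx
where f(x) = \frac{3 e^{- \frac{3 x}{4}}}{4}
= - \frac{1 - e^{3}}{e^{\frac{45}{8}}}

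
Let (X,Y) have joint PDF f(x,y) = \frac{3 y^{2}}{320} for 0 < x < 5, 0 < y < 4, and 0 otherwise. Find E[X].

f_X(x) = ∫_0^4 \frac{3 y^{2}}{320} dy = \frac{1}{5}
E[X] = ∫_0^5 x × (\frac{1}{5}) dx = \frac{5}{2}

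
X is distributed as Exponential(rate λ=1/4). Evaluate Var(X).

For X ~ Exponential(rate λ=1/4):
Var(X) = 16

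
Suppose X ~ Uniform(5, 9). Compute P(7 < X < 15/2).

P(7 < X < 15/2) = ∫_{7}^{15/2} f(x) dx
where f(x) = \frac{1}{4}
= \frac{1}{8}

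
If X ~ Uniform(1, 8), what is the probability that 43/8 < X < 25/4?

P(43/8 < X < 25/4) = ∫_{43/8}^{25/4} f(x) dx
where f(x) = \frac{1}{7}
= \frac{1}{8}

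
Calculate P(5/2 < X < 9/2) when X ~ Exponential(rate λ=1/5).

P(5/2 < X < 9/2) = ∫_{5/2}^{9/2} f(x) dx
where f(x) = \frac{e^{- \frac{x}{5}}}{5}
= - \frac{1}{e^{\frac{9}{10}}} + e^{- \frac{1}{2}}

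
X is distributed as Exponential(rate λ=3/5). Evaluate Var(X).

For X ~ Exponential(rate λ=3/5):
Var(X) = \frac{25}{9}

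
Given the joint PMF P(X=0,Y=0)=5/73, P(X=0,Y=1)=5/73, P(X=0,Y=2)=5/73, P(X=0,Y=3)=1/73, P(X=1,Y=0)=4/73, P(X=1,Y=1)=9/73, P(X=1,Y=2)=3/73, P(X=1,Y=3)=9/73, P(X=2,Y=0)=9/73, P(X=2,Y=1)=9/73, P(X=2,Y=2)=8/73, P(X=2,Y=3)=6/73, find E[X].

First find marginal of X:
P(X=0) = 16/73
P(X=1) = 25/73
P(X=2) = 32/73
E[X] = 0 × 16/73 + 1 × 25/73 + 2 × 32/73 = 89/73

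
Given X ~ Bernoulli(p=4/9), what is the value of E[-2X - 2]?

For X ~ Bernoulli(p=4/9):
E[X] = \frac{4}{9}
E[-2X - 2] = -2 × E[X] - 2 = - \frac{26}{9}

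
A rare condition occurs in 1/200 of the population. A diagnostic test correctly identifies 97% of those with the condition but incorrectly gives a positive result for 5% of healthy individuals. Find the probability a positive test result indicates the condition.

Let D = the rare event, + = positive/flagged.
P(D) = 1/200
P(+|D) = 97/100
P(+|D') = 5/100 = 1/20
P(+) = P(+|D)P(D) + P(+|D')P(D')
     = \frac{97}{100} × \frac{1}{200} + \frac{1}{20} × \frac{199}{200}
     = \frac{273}{5000}
P(D|+) = P(+|D)P(D)/P(+) = \frac{97}{1092}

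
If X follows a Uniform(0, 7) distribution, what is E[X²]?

Using the identity E[X²] = Var(X) + (E[X])²:
E[X] = \frac{7}{2}
Var(X) = \frac{49}{12}
E[X²] = \frac{49}{12} + (\frac{7}{2})²
= \frac{49}{3}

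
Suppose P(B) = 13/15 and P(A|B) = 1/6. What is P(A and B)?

By definition, P(A|B) = P(A ∩ B) / P(B)
So P(A ∩ B) = P(A|B) × P(B)
= 1/6 × 13/15
= 13/90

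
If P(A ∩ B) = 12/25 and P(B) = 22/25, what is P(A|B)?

P(A|B) = P(A ∩ B) / P(B)
= (12/25) / (22/25)
= 6/11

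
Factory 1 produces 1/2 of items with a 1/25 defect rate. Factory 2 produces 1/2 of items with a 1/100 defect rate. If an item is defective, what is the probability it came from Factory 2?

Using Bayes' theorem:
P(F1) = 1/2, P(D|F1) = 1/25
P(F2) = 1/2, P(D|F2) = 1/100
P(D) = P(D|F1)P(F1) + P(D|F2)P(F2)
     = \frac{1}{40}
P(F2|D) = P(D|F2)P(F2) / P(D)
= \frac{1}{5}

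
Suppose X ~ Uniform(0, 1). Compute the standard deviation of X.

For X ~ Uniform(0, 1):
Var(X) = \frac{1}{12}
SD(X) = √(Var(X)) = √(\frac{1}{12}) = \frac{\sqrt{3}}{6}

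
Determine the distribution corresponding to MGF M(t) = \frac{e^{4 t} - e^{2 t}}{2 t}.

The MGF M(t) = \frac{e^{4 t} - e^{2 t}}{2 t} is the standard form for the Uniform distribution.
Comparing with the known MGF formula identifies: Uniform(2, 4)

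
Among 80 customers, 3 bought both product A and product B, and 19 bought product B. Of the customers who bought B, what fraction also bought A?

P(A ∩ B) = 3/80
P(B) = 19/80
P(A|B) = P(A ∩ B) / P(B) = (3/80) / (19/80) = 3/19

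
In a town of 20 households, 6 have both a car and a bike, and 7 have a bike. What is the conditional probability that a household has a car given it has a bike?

P(A ∩ B) = 6/20 = 3/10
P(B) = 7/20
P(A|B) = P(A ∩ B) / P(B) = (3/10) / (7/20) = 6/7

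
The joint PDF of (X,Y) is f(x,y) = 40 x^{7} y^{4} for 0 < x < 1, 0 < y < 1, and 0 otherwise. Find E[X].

E[X] = ∫_0^1 ∫_0^1 x × f(x,y) dy dx
= ∫_0^1 ∫_0^1 x × (40 x^{7} y^{4}) dy dx
= \frac{8}{9}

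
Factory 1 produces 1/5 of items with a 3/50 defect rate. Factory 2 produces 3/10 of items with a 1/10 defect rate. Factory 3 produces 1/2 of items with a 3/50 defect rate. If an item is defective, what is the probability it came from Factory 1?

Using Bayes' theorem:
P(F1) = 1/5, P(D|F1) = 3/50
P(F2) = 3/10, P(D|F2) = 1/10
P(F3) = 1/2, P(D|F3) = 3/50
P(D) = P(D|F1)P(F1) + P(D|F2)P(F2) + P(D|F3)P(F3)
     = \frac{9}{125}
P(F1|D) = P(D|F1)P(F1) / P(D)
= \frac{1}{6}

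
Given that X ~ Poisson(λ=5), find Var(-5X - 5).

For X ~ Poisson(λ=5):
Var(X) = 5
Var(-5X - 5) = (-5)² × Var(X) = 25 × 5 = 125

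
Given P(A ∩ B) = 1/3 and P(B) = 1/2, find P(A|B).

P(A|B) = P(A ∩ B) / P(B)
= (1/3) / (1/2)
= 2/3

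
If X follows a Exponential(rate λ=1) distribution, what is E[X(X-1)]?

E[X(X-1)] = E[X² - X] = E[X²] - E[X]
E[X] = 1
E[X²] = Var(X) + (E[X])² = 1 + (1)² = 2
E[X(X-1)] = 2 - 1 = 1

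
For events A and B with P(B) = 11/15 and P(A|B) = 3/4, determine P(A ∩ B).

By definition, P(A|B) = P(A ∩ B) / P(B)
So P(A ∩ B) = P(A|B) × P(B)
= 3/4 × 11/15
= 11/20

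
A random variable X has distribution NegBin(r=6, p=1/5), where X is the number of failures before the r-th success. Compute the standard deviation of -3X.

For X ~ NegBin(r=6, p=1/5), where X is the number of failures before the r-th success:
Var(X) = 120
SD(X) = √(Var(X)) = √(120) = 2 \sqrt{30}
SD(-3X) = |-3| × SD(X) = 3 × 2 \sqrt{30} = 6 \sqrt{30}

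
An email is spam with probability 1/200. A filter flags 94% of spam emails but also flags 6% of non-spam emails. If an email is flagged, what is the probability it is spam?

Let D = the rare event, + = positive/flagged.
P(D) = 1/200
P(+|D) = 94/100 = 47/50
P(+|D') = 6/100 = 3/50
P(+) = P(+|D)P(D) + P(+|D')P(D')
     = \frac{47}{50} × \frac{1}{200} + \frac{3}{50} × \frac{199}{200}
     = \frac{161}{2500}
P(D|+) = P(+|D)P(D)/P(+) = \frac{47}{644}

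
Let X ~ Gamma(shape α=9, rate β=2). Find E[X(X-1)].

E[X(X-1)] = E[X² - X] = E[X²] - E[X]
E[X] = \frac{9}{2}
E[X²] = Var(X) + (E[X])² = \frac{9}{4} + (\frac{9}{2})² = \frac{45}{2}
E[X(X-1)] = \frac{45}{2} - \frac{9}{2} = 18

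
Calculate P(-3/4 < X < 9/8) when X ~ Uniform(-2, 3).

P(-3/4 < X < 9/8) = ∫_{-3/4}^{9/8} f(x) dx
where f(x) = \frac{1}{5}
= \frac{3}{8}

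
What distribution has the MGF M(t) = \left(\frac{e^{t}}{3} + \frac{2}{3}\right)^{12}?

The MGF M(t) = \left(\frac{e^{t}}{3} + \frac{2}{3}\right)^{12} is the standard form for the Binomial distribution.
Comparing with the known MGF formula identifies: Binomial(n=12, p=1/3)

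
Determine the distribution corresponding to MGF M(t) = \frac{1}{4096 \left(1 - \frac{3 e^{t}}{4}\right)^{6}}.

The MGF M(t) = \frac{1}{4096 \left(1 - \frac{3 e^{t}}{4}\right)^{6}} is the standard form for the NegativeBinomial distribution.
Comparing with the known MGF formula identifies: NegBin(r=6, p=1/4), X = failures before r-th success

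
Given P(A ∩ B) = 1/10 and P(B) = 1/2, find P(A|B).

P(A|B) = P(A ∩ B) / P(B)
= (1/10) / (1/2)
= 1/5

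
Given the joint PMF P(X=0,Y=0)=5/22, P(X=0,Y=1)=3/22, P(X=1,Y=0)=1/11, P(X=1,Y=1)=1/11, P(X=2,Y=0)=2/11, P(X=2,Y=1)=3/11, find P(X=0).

P(X=0) = P(X=0,Y=0) + P(X=0,Y=1)
= 5/22 + 3/22
= 4/11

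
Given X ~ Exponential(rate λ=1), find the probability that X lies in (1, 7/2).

P(1 < X < 7/2) = ∫_{1}^{7/2} f(x) dx
where f(x) = e^{- x}
= - \frac{1}{e^{\frac{7}{2}}} + e^{-1}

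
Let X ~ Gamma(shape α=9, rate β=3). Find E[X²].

Using the identity E[X²] = Var(X) + (E[X])²:
E[X] = 3
Var(X) = 1
E[X²] = 1 + (3)²
= 10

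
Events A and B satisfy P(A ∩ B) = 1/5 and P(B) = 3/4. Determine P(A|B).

P(A|B) = P(A ∩ B) / P(B)
= (1/5) / (3/4)
= 4/15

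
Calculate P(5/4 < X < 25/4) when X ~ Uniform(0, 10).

P(5/4 < X < 25/4) = ∫_{5/4}^{25/4} f(x) dx
where f(x) = \frac{1}{10}
= \frac{1}{2}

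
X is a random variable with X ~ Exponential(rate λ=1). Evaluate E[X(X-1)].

E[X(X-1)] = E[X² - X] = E[X²] - E[X]
E[X] = 1
E[X²] = Var(X) + (E[X])² = 1 + (1)² = 2
E[X(X-1)] = 2 - 1 = 1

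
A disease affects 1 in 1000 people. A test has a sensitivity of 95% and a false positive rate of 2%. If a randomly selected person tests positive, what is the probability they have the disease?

Let D = the rare event, + = positive/flagged.
P(D) = 1/1000
P(+|D) = 95/100 = 19/20
P(+|D') = 2/100 = 1/50
P(+) = P(+|D)P(D) + P(+|D')P(D')
     = \frac{19}{20} × \frac{1}{1000} + \frac{1}{50} × \frac{999}{1000}
     = \frac{2093}{100000}
P(D|+) = P(+|D)P(D)/P(+) = \frac{95}{2093}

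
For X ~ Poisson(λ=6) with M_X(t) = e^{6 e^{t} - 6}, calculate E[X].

To find E[X], compute M^(1)(0):
M^(1)(t) = 6 e^{t} e^{6 e^{t} - 6}
M^(1)(0) = 6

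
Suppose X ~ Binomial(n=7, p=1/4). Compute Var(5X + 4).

For X ~ Binomial(n=7, p=1/4):
Var(X) = \frac{21}{16}
Var(5X + 4) = (5)² × Var(X) = 25 × \frac{21}{16} = \frac{525}{16}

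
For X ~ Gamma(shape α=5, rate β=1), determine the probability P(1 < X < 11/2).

P(1 < X < 11/2) = ∫_{1}^{11/2} f(x) dx
where f(x) = \frac{x^{4} e^{- x}}{24}
= - \frac{33593}{384 e^{\frac{11}{2}}} + \frac{65}{24 e}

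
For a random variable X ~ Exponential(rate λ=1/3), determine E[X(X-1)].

E[X(X-1)] = E[X² - X] = E[X²] - E[X]
E[X] = 3
E[X²] = Var(X) + (E[X])² = 9 + (3)² = 18
E[X(X-1)] = 18 - 3 = 15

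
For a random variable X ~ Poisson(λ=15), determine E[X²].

Using the identity E[X²] = Var(X) + (E[X])²:
E[X] = 15
Var(X) = 15
E[X²] = 15 + (15)²
= 240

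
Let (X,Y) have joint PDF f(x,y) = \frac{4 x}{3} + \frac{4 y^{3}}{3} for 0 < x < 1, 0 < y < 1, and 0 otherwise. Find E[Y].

E[Y] = ∫_0^1 ∫_0^1 y × f(x,y) dx dy
= \frac{3}{5}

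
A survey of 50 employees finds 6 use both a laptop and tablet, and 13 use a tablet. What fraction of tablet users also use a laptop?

P(A ∩ B) = 6/50 = 3/25
P(B) = 13/50
P(A|B) = P(A ∩ B) / P(B) = (3/25) / (13/50) = 6/13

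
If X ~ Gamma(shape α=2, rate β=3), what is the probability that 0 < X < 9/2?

P(0 < X < 9/2) = ∫_{0}^{9/2} f(x) dx
where f(x) = 9 x e^{- 3 x}
= 1 - \frac{29}{2 e^{\frac{27}{2}}}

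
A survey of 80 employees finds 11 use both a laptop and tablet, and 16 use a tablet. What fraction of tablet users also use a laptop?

P(A ∩ B) = 11/80
P(B) = 16/80 = 1/5
P(A|B) = P(A ∩ B) / P(B) = (11/80) / (1/5) = 11/16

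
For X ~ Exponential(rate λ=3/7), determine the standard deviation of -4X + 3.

For X ~ Exponential(rate λ=3/7):
Var(X) = \frac{49}{9}
SD(X) = √(Var(X)) = √(\frac{49}{9}) = \frac{7}{3}
SD(-4X + 3) = |-4| × SD(X) = 4 × \frac{7}{3} = \frac{28}{3}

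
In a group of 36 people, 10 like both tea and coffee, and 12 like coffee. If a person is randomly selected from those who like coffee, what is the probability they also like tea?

P(A ∩ B) = 10/36 = 5/18
P(B) = 12/36 = 1/3
P(A|B) = P(A ∩ B) / P(B) = (5/18) / (1/3) = 5/6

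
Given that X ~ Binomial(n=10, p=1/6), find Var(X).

For X ~ Binomial(n=10, p=1/6):
Var(X) = \frac{25}{18}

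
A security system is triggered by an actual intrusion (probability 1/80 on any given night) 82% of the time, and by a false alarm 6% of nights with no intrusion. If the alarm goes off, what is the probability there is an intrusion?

Let D = the rare event, + = positive/flagged.
P(D) = 1/80
P(+|D) = 82/100 = 41/50
P(+|D') = 6/100 = 3/50
P(+) = P(+|D)P(D) + P(+|D')P(D')
     = \frac{41}{50} × \frac{1}{80} + \frac{3}{50} × \frac{79}{80}
     = \frac{139}{2000}
P(D|+) = P(+|D)P(D)/P(+) = \frac{41}{278}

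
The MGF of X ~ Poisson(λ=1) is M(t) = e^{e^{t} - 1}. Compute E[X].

To find E[X], compute M^(1)(0):
M^(1)(t) = e^{t} e^{e^{t} - 1}
M^(1)(0) = 1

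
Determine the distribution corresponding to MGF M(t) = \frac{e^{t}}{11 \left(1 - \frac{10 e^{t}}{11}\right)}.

The MGF M(t) = \frac{e^{t}}{11 \left(1 - \frac{10 e^{t}}{11}\right)} is the standard form for the Geometric distribution.
Comparing with the known MGF formula identifies: Geometric(p=1/11), X = trial number of first success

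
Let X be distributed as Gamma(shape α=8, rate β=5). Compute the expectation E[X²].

Using the identity E[X²] = Var(X) + (E[X])²:
E[X] = \frac{8}{5}
Var(X) = \frac{8}{25}
E[X²] = \frac{8}{25} + (\frac{8}{5})²
= \frac{72}{25}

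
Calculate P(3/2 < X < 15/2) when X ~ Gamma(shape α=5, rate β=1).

P(3/2 < X < 15/2) = ∫_{3/2}^{15/2} f(x) dx
where f(x) = \frac{x^{4} e^{- x}}{24}
= \frac{-30563 + 563 e^{6}}{128 e^{\frac{15}{2}}}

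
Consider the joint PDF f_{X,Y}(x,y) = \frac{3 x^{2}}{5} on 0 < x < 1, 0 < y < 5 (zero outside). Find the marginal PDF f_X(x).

f_X(x) = ∫_0^5 f(x,y) dy
= ∫_0^5 \frac{3 x^{2}}{5} dy
= 3 x^{2} for 0 < x < 1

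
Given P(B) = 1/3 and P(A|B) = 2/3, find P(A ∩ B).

By definition, P(A|B) = P(A ∩ B) / P(B)
So P(A ∩ B) = P(A|B) × P(B)
= 2/3 × 1/3
= 2/9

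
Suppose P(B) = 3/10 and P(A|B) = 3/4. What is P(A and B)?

By definition, P(A|B) = P(A ∩ B) / P(B)
So P(A ∩ B) = P(A|B) × P(B)
= 3/4 × 3/10
= 9/40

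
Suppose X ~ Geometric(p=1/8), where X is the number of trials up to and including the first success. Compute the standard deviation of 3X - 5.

For X ~ Geometric(p=1/8), where X is the number of trials up to and including the first success:
Var(X) = 56
SD(X) = √(Var(X)) = √(56) = 2 \sqrt{14}
SD(3X - 5) = |3| × SD(X) = 3 × 2 \sqrt{14} = 6 \sqrt{14}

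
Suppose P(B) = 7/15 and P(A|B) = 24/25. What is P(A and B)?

By definition, P(A|B) = P(A ∩ B) / P(B)
So P(A ∩ B) = P(A|B) × P(B)
= 24/25 × 7/15
= 56/125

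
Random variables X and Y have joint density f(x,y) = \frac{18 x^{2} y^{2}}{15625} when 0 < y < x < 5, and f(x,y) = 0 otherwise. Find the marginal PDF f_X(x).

f_X(x) = ∫_0^x \frac{18 x^{2} y^{2}}{15625} dy = \frac{6 x^{5}}{15625}
for 0 < x < 5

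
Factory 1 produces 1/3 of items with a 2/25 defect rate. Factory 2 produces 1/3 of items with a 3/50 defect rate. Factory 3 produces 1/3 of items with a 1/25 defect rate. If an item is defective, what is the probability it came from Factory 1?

Using Bayes' theorem:
P(F1) = 1/3, P(D|F1) = 2/25
P(F2) = 1/3, P(D|F2) = 3/50
P(F3) = 1/3, P(D|F3) = 1/25
P(D) = P(D|F1)P(F1) + P(D|F2)P(F2) + P(D|F3)P(F3)
     = \frac{3}{50}
P(F1|D) = P(D|F1)P(F1) / P(D)
= \frac{4}{9}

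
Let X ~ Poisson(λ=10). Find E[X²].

Using the identity E[X²] = Var(X) + (E[X])²:
E[X] = 10
Var(X) = 10
E[X²] = 10 + (10)²
= 110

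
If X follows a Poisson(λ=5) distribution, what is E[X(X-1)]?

E[X(X-1)] = E[X² - X] = E[X²] - E[X]
E[X] = 5
E[X²] = Var(X) + (E[X])² = 5 + (5)² = 30
E[X(X-1)] = 30 - 5 = 25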